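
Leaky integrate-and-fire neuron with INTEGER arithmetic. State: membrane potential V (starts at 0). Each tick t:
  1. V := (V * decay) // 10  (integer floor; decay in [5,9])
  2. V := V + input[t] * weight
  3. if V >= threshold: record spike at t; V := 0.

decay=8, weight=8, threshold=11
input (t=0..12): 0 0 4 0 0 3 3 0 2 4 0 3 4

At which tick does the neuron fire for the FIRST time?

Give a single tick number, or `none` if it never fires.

t=0: input=0 -> V=0
t=1: input=0 -> V=0
t=2: input=4 -> V=0 FIRE
t=3: input=0 -> V=0
t=4: input=0 -> V=0
t=5: input=3 -> V=0 FIRE
t=6: input=3 -> V=0 FIRE
t=7: input=0 -> V=0
t=8: input=2 -> V=0 FIRE
t=9: input=4 -> V=0 FIRE
t=10: input=0 -> V=0
t=11: input=3 -> V=0 FIRE
t=12: input=4 -> V=0 FIRE

Answer: 2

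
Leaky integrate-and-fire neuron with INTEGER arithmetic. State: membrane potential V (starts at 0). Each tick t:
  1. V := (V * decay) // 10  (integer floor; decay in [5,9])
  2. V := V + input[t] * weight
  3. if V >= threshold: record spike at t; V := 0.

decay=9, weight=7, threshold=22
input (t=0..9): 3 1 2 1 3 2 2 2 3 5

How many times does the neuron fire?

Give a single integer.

t=0: input=3 -> V=21
t=1: input=1 -> V=0 FIRE
t=2: input=2 -> V=14
t=3: input=1 -> V=19
t=4: input=3 -> V=0 FIRE
t=5: input=2 -> V=14
t=6: input=2 -> V=0 FIRE
t=7: input=2 -> V=14
t=8: input=3 -> V=0 FIRE
t=9: input=5 -> V=0 FIRE

Answer: 5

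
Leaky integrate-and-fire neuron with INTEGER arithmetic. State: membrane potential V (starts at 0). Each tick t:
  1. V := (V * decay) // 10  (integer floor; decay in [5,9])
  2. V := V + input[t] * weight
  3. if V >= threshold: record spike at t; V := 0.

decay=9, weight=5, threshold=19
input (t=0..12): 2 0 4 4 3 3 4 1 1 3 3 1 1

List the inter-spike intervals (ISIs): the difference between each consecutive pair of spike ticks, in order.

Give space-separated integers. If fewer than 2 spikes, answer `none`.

Answer: 1 2 1 3 3

Derivation:
t=0: input=2 -> V=10
t=1: input=0 -> V=9
t=2: input=4 -> V=0 FIRE
t=3: input=4 -> V=0 FIRE
t=4: input=3 -> V=15
t=5: input=3 -> V=0 FIRE
t=6: input=4 -> V=0 FIRE
t=7: input=1 -> V=5
t=8: input=1 -> V=9
t=9: input=3 -> V=0 FIRE
t=10: input=3 -> V=15
t=11: input=1 -> V=18
t=12: input=1 -> V=0 FIRE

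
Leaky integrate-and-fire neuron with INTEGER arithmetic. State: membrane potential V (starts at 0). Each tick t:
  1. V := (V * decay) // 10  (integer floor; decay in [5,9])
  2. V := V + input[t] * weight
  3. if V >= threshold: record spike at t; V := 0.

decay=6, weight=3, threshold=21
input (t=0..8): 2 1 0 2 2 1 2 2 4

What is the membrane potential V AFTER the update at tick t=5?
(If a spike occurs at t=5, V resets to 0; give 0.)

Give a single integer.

Answer: 9

Derivation:
t=0: input=2 -> V=6
t=1: input=1 -> V=6
t=2: input=0 -> V=3
t=3: input=2 -> V=7
t=4: input=2 -> V=10
t=5: input=1 -> V=9
t=6: input=2 -> V=11
t=7: input=2 -> V=12
t=8: input=4 -> V=19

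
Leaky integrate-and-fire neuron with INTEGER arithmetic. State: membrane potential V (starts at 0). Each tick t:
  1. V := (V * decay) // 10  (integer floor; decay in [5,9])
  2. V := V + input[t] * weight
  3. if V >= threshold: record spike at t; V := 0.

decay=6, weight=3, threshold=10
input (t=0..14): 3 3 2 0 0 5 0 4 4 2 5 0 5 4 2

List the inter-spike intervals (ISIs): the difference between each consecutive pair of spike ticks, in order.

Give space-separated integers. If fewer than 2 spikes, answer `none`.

Answer: 4 2 1 2 2 1

Derivation:
t=0: input=3 -> V=9
t=1: input=3 -> V=0 FIRE
t=2: input=2 -> V=6
t=3: input=0 -> V=3
t=4: input=0 -> V=1
t=5: input=5 -> V=0 FIRE
t=6: input=0 -> V=0
t=7: input=4 -> V=0 FIRE
t=8: input=4 -> V=0 FIRE
t=9: input=2 -> V=6
t=10: input=5 -> V=0 FIRE
t=11: input=0 -> V=0
t=12: input=5 -> V=0 FIRE
t=13: input=4 -> V=0 FIRE
t=14: input=2 -> V=6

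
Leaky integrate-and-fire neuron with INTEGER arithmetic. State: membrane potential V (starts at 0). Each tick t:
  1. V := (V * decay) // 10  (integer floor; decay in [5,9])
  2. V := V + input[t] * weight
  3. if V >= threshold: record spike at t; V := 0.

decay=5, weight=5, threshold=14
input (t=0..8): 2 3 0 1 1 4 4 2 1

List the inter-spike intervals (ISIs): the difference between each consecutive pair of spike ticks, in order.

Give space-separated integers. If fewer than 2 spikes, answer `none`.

Answer: 4 1

Derivation:
t=0: input=2 -> V=10
t=1: input=3 -> V=0 FIRE
t=2: input=0 -> V=0
t=3: input=1 -> V=5
t=4: input=1 -> V=7
t=5: input=4 -> V=0 FIRE
t=6: input=4 -> V=0 FIRE
t=7: input=2 -> V=10
t=8: input=1 -> V=10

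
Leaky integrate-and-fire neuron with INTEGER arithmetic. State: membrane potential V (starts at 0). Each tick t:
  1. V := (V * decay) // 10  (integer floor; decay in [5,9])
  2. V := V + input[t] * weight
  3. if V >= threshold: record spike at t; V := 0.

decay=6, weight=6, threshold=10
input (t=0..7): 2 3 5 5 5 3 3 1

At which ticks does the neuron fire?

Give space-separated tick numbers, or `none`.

Answer: 0 1 2 3 4 5 6

Derivation:
t=0: input=2 -> V=0 FIRE
t=1: input=3 -> V=0 FIRE
t=2: input=5 -> V=0 FIRE
t=3: input=5 -> V=0 FIRE
t=4: input=5 -> V=0 FIRE
t=5: input=3 -> V=0 FIRE
t=6: input=3 -> V=0 FIRE
t=7: input=1 -> V=6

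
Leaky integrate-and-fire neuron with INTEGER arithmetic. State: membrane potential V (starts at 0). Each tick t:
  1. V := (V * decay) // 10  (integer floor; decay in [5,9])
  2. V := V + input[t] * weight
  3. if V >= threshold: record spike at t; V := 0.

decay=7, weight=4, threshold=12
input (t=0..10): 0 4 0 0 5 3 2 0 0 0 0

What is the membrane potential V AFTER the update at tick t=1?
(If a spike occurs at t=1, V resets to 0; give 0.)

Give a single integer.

t=0: input=0 -> V=0
t=1: input=4 -> V=0 FIRE
t=2: input=0 -> V=0
t=3: input=0 -> V=0
t=4: input=5 -> V=0 FIRE
t=5: input=3 -> V=0 FIRE
t=6: input=2 -> V=8
t=7: input=0 -> V=5
t=8: input=0 -> V=3
t=9: input=0 -> V=2
t=10: input=0 -> V=1

Answer: 0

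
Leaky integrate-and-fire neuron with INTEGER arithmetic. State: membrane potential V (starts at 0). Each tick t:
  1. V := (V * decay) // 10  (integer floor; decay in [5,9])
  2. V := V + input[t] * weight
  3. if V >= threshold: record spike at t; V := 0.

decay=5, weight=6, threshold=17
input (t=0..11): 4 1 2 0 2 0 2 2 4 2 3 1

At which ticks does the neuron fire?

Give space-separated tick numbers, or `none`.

t=0: input=4 -> V=0 FIRE
t=1: input=1 -> V=6
t=2: input=2 -> V=15
t=3: input=0 -> V=7
t=4: input=2 -> V=15
t=5: input=0 -> V=7
t=6: input=2 -> V=15
t=7: input=2 -> V=0 FIRE
t=8: input=4 -> V=0 FIRE
t=9: input=2 -> V=12
t=10: input=3 -> V=0 FIRE
t=11: input=1 -> V=6

Answer: 0 7 8 10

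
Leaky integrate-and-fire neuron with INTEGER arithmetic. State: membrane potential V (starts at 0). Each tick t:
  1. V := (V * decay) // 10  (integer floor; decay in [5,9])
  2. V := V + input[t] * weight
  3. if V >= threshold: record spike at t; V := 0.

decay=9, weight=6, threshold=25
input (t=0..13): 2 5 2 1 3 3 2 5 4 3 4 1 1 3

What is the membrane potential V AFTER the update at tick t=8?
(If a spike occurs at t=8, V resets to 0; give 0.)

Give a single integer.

t=0: input=2 -> V=12
t=1: input=5 -> V=0 FIRE
t=2: input=2 -> V=12
t=3: input=1 -> V=16
t=4: input=3 -> V=0 FIRE
t=5: input=3 -> V=18
t=6: input=2 -> V=0 FIRE
t=7: input=5 -> V=0 FIRE
t=8: input=4 -> V=24
t=9: input=3 -> V=0 FIRE
t=10: input=4 -> V=24
t=11: input=1 -> V=0 FIRE
t=12: input=1 -> V=6
t=13: input=3 -> V=23

Answer: 24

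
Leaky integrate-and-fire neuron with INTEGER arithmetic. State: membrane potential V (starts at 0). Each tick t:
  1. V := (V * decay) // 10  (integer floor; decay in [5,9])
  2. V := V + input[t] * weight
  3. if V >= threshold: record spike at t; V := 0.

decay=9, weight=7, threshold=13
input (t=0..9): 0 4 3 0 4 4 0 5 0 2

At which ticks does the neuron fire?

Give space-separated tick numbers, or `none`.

t=0: input=0 -> V=0
t=1: input=4 -> V=0 FIRE
t=2: input=3 -> V=0 FIRE
t=3: input=0 -> V=0
t=4: input=4 -> V=0 FIRE
t=5: input=4 -> V=0 FIRE
t=6: input=0 -> V=0
t=7: input=5 -> V=0 FIRE
t=8: input=0 -> V=0
t=9: input=2 -> V=0 FIRE

Answer: 1 2 4 5 7 9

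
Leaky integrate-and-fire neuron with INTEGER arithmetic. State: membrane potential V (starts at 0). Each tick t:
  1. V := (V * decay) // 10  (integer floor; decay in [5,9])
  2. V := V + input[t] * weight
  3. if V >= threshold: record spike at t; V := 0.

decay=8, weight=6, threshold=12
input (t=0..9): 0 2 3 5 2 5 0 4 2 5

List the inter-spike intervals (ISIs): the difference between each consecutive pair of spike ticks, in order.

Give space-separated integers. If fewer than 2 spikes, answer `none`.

t=0: input=0 -> V=0
t=1: input=2 -> V=0 FIRE
t=2: input=3 -> V=0 FIRE
t=3: input=5 -> V=0 FIRE
t=4: input=2 -> V=0 FIRE
t=5: input=5 -> V=0 FIRE
t=6: input=0 -> V=0
t=7: input=4 -> V=0 FIRE
t=8: input=2 -> V=0 FIRE
t=9: input=5 -> V=0 FIRE

Answer: 1 1 1 1 2 1 1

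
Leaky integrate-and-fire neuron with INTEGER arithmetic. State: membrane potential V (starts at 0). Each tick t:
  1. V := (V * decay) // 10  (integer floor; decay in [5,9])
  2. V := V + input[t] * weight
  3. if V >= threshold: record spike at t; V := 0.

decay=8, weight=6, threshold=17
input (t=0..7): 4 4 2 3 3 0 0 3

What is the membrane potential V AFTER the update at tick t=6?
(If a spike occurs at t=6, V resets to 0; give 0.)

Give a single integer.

Answer: 0

Derivation:
t=0: input=4 -> V=0 FIRE
t=1: input=4 -> V=0 FIRE
t=2: input=2 -> V=12
t=3: input=3 -> V=0 FIRE
t=4: input=3 -> V=0 FIRE
t=5: input=0 -> V=0
t=6: input=0 -> V=0
t=7: input=3 -> V=0 FIRE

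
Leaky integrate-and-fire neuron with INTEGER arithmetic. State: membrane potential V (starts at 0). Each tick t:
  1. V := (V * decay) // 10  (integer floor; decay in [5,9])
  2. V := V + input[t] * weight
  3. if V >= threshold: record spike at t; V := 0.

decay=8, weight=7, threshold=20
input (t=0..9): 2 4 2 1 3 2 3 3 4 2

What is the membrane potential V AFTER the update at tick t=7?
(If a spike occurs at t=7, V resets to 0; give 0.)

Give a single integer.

Answer: 0

Derivation:
t=0: input=2 -> V=14
t=1: input=4 -> V=0 FIRE
t=2: input=2 -> V=14
t=3: input=1 -> V=18
t=4: input=3 -> V=0 FIRE
t=5: input=2 -> V=14
t=6: input=3 -> V=0 FIRE
t=7: input=3 -> V=0 FIRE
t=8: input=4 -> V=0 FIRE
t=9: input=2 -> V=14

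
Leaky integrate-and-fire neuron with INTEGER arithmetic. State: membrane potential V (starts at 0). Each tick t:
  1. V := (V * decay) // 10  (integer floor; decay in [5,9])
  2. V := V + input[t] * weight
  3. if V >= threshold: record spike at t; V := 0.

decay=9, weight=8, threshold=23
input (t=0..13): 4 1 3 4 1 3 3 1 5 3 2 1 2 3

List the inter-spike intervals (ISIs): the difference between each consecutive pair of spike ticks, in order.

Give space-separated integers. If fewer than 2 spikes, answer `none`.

t=0: input=4 -> V=0 FIRE
t=1: input=1 -> V=8
t=2: input=3 -> V=0 FIRE
t=3: input=4 -> V=0 FIRE
t=4: input=1 -> V=8
t=5: input=3 -> V=0 FIRE
t=6: input=3 -> V=0 FIRE
t=7: input=1 -> V=8
t=8: input=5 -> V=0 FIRE
t=9: input=3 -> V=0 FIRE
t=10: input=2 -> V=16
t=11: input=1 -> V=22
t=12: input=2 -> V=0 FIRE
t=13: input=3 -> V=0 FIRE

Answer: 2 1 2 1 2 1 3 1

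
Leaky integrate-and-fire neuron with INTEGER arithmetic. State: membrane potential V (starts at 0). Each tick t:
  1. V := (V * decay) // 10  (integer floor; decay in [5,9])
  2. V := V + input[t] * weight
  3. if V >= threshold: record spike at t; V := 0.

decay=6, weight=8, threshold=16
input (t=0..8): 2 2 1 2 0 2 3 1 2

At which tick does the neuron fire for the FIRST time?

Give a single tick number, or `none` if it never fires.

t=0: input=2 -> V=0 FIRE
t=1: input=2 -> V=0 FIRE
t=2: input=1 -> V=8
t=3: input=2 -> V=0 FIRE
t=4: input=0 -> V=0
t=5: input=2 -> V=0 FIRE
t=6: input=3 -> V=0 FIRE
t=7: input=1 -> V=8
t=8: input=2 -> V=0 FIRE

Answer: 0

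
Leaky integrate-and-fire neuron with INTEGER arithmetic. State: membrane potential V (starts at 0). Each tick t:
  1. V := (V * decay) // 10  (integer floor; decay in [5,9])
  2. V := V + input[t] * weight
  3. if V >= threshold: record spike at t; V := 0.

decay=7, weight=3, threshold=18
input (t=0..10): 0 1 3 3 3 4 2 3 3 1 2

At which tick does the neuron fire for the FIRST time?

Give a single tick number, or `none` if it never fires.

Answer: 4

Derivation:
t=0: input=0 -> V=0
t=1: input=1 -> V=3
t=2: input=3 -> V=11
t=3: input=3 -> V=16
t=4: input=3 -> V=0 FIRE
t=5: input=4 -> V=12
t=6: input=2 -> V=14
t=7: input=3 -> V=0 FIRE
t=8: input=3 -> V=9
t=9: input=1 -> V=9
t=10: input=2 -> V=12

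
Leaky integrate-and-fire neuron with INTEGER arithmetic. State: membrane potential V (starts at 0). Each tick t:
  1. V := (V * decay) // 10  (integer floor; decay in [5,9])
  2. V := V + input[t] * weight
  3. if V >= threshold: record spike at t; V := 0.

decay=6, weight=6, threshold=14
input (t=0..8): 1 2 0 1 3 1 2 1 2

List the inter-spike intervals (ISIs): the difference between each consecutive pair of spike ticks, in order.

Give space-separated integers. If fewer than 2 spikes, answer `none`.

t=0: input=1 -> V=6
t=1: input=2 -> V=0 FIRE
t=2: input=0 -> V=0
t=3: input=1 -> V=6
t=4: input=3 -> V=0 FIRE
t=5: input=1 -> V=6
t=6: input=2 -> V=0 FIRE
t=7: input=1 -> V=6
t=8: input=2 -> V=0 FIRE

Answer: 3 2 2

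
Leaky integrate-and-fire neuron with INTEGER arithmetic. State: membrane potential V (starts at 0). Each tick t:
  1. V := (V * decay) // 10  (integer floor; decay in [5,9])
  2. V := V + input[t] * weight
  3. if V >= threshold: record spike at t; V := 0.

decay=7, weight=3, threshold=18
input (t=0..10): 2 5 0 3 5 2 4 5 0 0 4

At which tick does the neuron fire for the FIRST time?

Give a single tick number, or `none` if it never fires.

t=0: input=2 -> V=6
t=1: input=5 -> V=0 FIRE
t=2: input=0 -> V=0
t=3: input=3 -> V=9
t=4: input=5 -> V=0 FIRE
t=5: input=2 -> V=6
t=6: input=4 -> V=16
t=7: input=5 -> V=0 FIRE
t=8: input=0 -> V=0
t=9: input=0 -> V=0
t=10: input=4 -> V=12

Answer: 1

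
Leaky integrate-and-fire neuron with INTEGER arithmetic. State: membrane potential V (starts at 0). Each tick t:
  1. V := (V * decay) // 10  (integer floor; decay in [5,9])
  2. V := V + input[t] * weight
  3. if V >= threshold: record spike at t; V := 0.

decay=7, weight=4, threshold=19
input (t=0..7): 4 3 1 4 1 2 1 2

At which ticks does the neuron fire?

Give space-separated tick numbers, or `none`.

Answer: 1 5

Derivation:
t=0: input=4 -> V=16
t=1: input=3 -> V=0 FIRE
t=2: input=1 -> V=4
t=3: input=4 -> V=18
t=4: input=1 -> V=16
t=5: input=2 -> V=0 FIRE
t=6: input=1 -> V=4
t=7: input=2 -> V=10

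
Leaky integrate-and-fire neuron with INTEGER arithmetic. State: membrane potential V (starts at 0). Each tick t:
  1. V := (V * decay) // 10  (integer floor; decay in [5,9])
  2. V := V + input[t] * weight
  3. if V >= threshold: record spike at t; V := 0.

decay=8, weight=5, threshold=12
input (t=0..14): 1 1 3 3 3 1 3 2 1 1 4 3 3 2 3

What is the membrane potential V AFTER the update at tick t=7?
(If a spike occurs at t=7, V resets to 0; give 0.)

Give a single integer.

t=0: input=1 -> V=5
t=1: input=1 -> V=9
t=2: input=3 -> V=0 FIRE
t=3: input=3 -> V=0 FIRE
t=4: input=3 -> V=0 FIRE
t=5: input=1 -> V=5
t=6: input=3 -> V=0 FIRE
t=7: input=2 -> V=10
t=8: input=1 -> V=0 FIRE
t=9: input=1 -> V=5
t=10: input=4 -> V=0 FIRE
t=11: input=3 -> V=0 FIRE
t=12: input=3 -> V=0 FIRE
t=13: input=2 -> V=10
t=14: input=3 -> V=0 FIRE

Answer: 10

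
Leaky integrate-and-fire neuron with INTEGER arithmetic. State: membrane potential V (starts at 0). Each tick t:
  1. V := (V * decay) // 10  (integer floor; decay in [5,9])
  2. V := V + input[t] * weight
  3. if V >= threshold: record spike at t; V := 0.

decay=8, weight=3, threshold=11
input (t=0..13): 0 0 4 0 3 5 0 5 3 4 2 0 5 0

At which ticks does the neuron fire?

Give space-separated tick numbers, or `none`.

t=0: input=0 -> V=0
t=1: input=0 -> V=0
t=2: input=4 -> V=0 FIRE
t=3: input=0 -> V=0
t=4: input=3 -> V=9
t=5: input=5 -> V=0 FIRE
t=6: input=0 -> V=0
t=7: input=5 -> V=0 FIRE
t=8: input=3 -> V=9
t=9: input=4 -> V=0 FIRE
t=10: input=2 -> V=6
t=11: input=0 -> V=4
t=12: input=5 -> V=0 FIRE
t=13: input=0 -> V=0

Answer: 2 5 7 9 12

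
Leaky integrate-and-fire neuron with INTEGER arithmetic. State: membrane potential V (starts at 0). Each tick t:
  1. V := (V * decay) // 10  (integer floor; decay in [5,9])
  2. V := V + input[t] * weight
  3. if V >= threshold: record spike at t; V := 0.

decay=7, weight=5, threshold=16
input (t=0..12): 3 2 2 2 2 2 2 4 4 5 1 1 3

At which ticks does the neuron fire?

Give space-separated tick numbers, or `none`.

Answer: 1 3 5 7 8 9 12

Derivation:
t=0: input=3 -> V=15
t=1: input=2 -> V=0 FIRE
t=2: input=2 -> V=10
t=3: input=2 -> V=0 FIRE
t=4: input=2 -> V=10
t=5: input=2 -> V=0 FIRE
t=6: input=2 -> V=10
t=7: input=4 -> V=0 FIRE
t=8: input=4 -> V=0 FIRE
t=9: input=5 -> V=0 FIRE
t=10: input=1 -> V=5
t=11: input=1 -> V=8
t=12: input=3 -> V=0 FIRE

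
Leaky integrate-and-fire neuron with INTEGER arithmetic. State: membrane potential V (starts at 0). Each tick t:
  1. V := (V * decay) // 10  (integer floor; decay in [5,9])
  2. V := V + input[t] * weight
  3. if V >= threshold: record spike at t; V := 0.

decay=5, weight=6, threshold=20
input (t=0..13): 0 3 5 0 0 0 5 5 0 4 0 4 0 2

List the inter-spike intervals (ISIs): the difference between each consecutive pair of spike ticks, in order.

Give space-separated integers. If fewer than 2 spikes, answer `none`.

Answer: 4 1 2 2

Derivation:
t=0: input=0 -> V=0
t=1: input=3 -> V=18
t=2: input=5 -> V=0 FIRE
t=3: input=0 -> V=0
t=4: input=0 -> V=0
t=5: input=0 -> V=0
t=6: input=5 -> V=0 FIRE
t=7: input=5 -> V=0 FIRE
t=8: input=0 -> V=0
t=9: input=4 -> V=0 FIRE
t=10: input=0 -> V=0
t=11: input=4 -> V=0 FIRE
t=12: input=0 -> V=0
t=13: input=2 -> V=12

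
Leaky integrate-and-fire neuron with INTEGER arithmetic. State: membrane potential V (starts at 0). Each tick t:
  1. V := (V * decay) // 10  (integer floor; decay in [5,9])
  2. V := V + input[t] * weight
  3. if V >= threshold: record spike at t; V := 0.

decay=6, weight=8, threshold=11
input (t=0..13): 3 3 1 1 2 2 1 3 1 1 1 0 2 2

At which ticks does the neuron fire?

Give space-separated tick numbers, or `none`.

t=0: input=3 -> V=0 FIRE
t=1: input=3 -> V=0 FIRE
t=2: input=1 -> V=8
t=3: input=1 -> V=0 FIRE
t=4: input=2 -> V=0 FIRE
t=5: input=2 -> V=0 FIRE
t=6: input=1 -> V=8
t=7: input=3 -> V=0 FIRE
t=8: input=1 -> V=8
t=9: input=1 -> V=0 FIRE
t=10: input=1 -> V=8
t=11: input=0 -> V=4
t=12: input=2 -> V=0 FIRE
t=13: input=2 -> V=0 FIRE

Answer: 0 1 3 4 5 7 9 12 13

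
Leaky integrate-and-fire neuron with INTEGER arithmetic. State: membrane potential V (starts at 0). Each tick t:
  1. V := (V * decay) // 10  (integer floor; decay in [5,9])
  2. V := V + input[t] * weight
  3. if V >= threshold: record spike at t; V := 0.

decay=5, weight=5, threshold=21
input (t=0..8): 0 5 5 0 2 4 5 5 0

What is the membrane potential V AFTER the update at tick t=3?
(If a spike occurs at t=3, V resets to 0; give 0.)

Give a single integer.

t=0: input=0 -> V=0
t=1: input=5 -> V=0 FIRE
t=2: input=5 -> V=0 FIRE
t=3: input=0 -> V=0
t=4: input=2 -> V=10
t=5: input=4 -> V=0 FIRE
t=6: input=5 -> V=0 FIRE
t=7: input=5 -> V=0 FIRE
t=8: input=0 -> V=0

Answer: 0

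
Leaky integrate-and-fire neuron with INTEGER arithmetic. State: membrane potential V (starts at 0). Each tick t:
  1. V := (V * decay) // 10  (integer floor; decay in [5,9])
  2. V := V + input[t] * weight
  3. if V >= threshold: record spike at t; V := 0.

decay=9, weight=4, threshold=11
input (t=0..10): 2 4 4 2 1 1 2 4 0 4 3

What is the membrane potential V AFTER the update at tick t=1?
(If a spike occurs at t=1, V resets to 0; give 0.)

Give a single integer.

Answer: 0

Derivation:
t=0: input=2 -> V=8
t=1: input=4 -> V=0 FIRE
t=2: input=4 -> V=0 FIRE
t=3: input=2 -> V=8
t=4: input=1 -> V=0 FIRE
t=5: input=1 -> V=4
t=6: input=2 -> V=0 FIRE
t=7: input=4 -> V=0 FIRE
t=8: input=0 -> V=0
t=9: input=4 -> V=0 FIRE
t=10: input=3 -> V=0 FIRE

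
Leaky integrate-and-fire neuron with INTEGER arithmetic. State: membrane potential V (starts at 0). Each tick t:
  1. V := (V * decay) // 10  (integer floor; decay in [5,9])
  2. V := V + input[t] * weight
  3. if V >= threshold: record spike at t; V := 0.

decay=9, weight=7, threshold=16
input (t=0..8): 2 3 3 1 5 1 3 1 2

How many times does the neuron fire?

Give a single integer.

t=0: input=2 -> V=14
t=1: input=3 -> V=0 FIRE
t=2: input=3 -> V=0 FIRE
t=3: input=1 -> V=7
t=4: input=5 -> V=0 FIRE
t=5: input=1 -> V=7
t=6: input=3 -> V=0 FIRE
t=7: input=1 -> V=7
t=8: input=2 -> V=0 FIRE

Answer: 5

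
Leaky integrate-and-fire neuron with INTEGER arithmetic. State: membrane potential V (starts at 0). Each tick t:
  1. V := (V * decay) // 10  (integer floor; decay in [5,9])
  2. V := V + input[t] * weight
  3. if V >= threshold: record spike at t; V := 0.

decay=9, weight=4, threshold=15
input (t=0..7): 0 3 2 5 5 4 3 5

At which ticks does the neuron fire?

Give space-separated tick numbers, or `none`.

Answer: 2 3 4 5 7

Derivation:
t=0: input=0 -> V=0
t=1: input=3 -> V=12
t=2: input=2 -> V=0 FIRE
t=3: input=5 -> V=0 FIRE
t=4: input=5 -> V=0 FIRE
t=5: input=4 -> V=0 FIRE
t=6: input=3 -> V=12
t=7: input=5 -> V=0 FIRE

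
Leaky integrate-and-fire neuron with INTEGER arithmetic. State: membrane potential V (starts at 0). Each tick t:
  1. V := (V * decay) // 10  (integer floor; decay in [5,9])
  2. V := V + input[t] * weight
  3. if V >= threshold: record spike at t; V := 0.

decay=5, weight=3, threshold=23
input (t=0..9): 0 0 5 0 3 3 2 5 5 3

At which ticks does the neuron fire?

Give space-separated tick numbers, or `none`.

Answer: 8

Derivation:
t=0: input=0 -> V=0
t=1: input=0 -> V=0
t=2: input=5 -> V=15
t=3: input=0 -> V=7
t=4: input=3 -> V=12
t=5: input=3 -> V=15
t=6: input=2 -> V=13
t=7: input=5 -> V=21
t=8: input=5 -> V=0 FIRE
t=9: input=3 -> V=9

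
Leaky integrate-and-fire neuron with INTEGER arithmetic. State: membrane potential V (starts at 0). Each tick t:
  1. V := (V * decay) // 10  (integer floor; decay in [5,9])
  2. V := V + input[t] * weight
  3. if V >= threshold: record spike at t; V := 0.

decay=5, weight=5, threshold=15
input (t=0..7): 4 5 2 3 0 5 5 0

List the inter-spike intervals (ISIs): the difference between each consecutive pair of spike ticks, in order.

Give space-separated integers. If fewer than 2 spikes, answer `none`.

t=0: input=4 -> V=0 FIRE
t=1: input=5 -> V=0 FIRE
t=2: input=2 -> V=10
t=3: input=3 -> V=0 FIRE
t=4: input=0 -> V=0
t=5: input=5 -> V=0 FIRE
t=6: input=5 -> V=0 FIRE
t=7: input=0 -> V=0

Answer: 1 2 2 1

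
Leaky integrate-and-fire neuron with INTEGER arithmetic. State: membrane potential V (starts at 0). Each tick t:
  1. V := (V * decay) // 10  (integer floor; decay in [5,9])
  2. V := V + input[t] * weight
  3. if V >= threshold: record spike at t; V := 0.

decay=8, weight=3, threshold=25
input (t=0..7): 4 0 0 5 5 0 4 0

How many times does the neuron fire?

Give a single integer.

t=0: input=4 -> V=12
t=1: input=0 -> V=9
t=2: input=0 -> V=7
t=3: input=5 -> V=20
t=4: input=5 -> V=0 FIRE
t=5: input=0 -> V=0
t=6: input=4 -> V=12
t=7: input=0 -> V=9

Answer: 1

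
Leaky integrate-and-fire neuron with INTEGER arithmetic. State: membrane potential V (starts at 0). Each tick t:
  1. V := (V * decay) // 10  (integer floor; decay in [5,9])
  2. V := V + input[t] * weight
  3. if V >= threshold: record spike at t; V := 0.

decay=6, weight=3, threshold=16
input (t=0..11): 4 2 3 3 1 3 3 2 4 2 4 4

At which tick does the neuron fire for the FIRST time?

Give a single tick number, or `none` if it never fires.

Answer: 2

Derivation:
t=0: input=4 -> V=12
t=1: input=2 -> V=13
t=2: input=3 -> V=0 FIRE
t=3: input=3 -> V=9
t=4: input=1 -> V=8
t=5: input=3 -> V=13
t=6: input=3 -> V=0 FIRE
t=7: input=2 -> V=6
t=8: input=4 -> V=15
t=9: input=2 -> V=15
t=10: input=4 -> V=0 FIRE
t=11: input=4 -> V=12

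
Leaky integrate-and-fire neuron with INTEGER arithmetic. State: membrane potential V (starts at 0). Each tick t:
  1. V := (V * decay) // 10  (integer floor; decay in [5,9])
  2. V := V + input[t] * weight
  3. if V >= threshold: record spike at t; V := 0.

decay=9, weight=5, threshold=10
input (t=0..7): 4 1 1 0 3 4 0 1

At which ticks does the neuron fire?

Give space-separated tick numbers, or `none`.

t=0: input=4 -> V=0 FIRE
t=1: input=1 -> V=5
t=2: input=1 -> V=9
t=3: input=0 -> V=8
t=4: input=3 -> V=0 FIRE
t=5: input=4 -> V=0 FIRE
t=6: input=0 -> V=0
t=7: input=1 -> V=5

Answer: 0 4 5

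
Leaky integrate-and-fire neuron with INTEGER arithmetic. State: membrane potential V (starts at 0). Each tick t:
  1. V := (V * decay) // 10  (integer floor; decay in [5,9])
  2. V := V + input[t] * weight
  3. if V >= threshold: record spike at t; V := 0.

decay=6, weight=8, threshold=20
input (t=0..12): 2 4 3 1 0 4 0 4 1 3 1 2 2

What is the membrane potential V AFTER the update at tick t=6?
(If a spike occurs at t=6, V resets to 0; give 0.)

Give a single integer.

Answer: 0

Derivation:
t=0: input=2 -> V=16
t=1: input=4 -> V=0 FIRE
t=2: input=3 -> V=0 FIRE
t=3: input=1 -> V=8
t=4: input=0 -> V=4
t=5: input=4 -> V=0 FIRE
t=6: input=0 -> V=0
t=7: input=4 -> V=0 FIRE
t=8: input=1 -> V=8
t=9: input=3 -> V=0 FIRE
t=10: input=1 -> V=8
t=11: input=2 -> V=0 FIRE
t=12: input=2 -> V=16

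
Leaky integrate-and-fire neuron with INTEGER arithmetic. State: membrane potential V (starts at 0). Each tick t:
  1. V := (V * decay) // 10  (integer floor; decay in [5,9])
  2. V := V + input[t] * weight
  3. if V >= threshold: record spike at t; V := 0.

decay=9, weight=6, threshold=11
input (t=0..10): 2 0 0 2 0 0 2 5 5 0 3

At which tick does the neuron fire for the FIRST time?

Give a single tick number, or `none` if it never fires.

Answer: 0

Derivation:
t=0: input=2 -> V=0 FIRE
t=1: input=0 -> V=0
t=2: input=0 -> V=0
t=3: input=2 -> V=0 FIRE
t=4: input=0 -> V=0
t=5: input=0 -> V=0
t=6: input=2 -> V=0 FIRE
t=7: input=5 -> V=0 FIRE
t=8: input=5 -> V=0 FIRE
t=9: input=0 -> V=0
t=10: input=3 -> V=0 FIRE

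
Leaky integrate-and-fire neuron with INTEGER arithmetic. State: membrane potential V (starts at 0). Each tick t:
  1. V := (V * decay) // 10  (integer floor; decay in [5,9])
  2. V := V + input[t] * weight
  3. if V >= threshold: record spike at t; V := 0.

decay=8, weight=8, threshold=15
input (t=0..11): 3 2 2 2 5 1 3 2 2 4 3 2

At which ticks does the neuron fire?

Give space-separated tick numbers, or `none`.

t=0: input=3 -> V=0 FIRE
t=1: input=2 -> V=0 FIRE
t=2: input=2 -> V=0 FIRE
t=3: input=2 -> V=0 FIRE
t=4: input=5 -> V=0 FIRE
t=5: input=1 -> V=8
t=6: input=3 -> V=0 FIRE
t=7: input=2 -> V=0 FIRE
t=8: input=2 -> V=0 FIRE
t=9: input=4 -> V=0 FIRE
t=10: input=3 -> V=0 FIRE
t=11: input=2 -> V=0 FIRE

Answer: 0 1 2 3 4 6 7 8 9 10 11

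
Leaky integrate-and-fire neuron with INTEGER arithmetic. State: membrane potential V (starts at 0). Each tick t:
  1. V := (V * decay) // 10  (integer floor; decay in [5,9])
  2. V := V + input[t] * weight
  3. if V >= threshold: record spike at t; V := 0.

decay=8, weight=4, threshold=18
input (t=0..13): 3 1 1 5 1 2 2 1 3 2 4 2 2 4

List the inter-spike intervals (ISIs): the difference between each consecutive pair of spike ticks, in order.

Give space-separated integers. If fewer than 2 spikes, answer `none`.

Answer: 5 2 3

Derivation:
t=0: input=3 -> V=12
t=1: input=1 -> V=13
t=2: input=1 -> V=14
t=3: input=5 -> V=0 FIRE
t=4: input=1 -> V=4
t=5: input=2 -> V=11
t=6: input=2 -> V=16
t=7: input=1 -> V=16
t=8: input=3 -> V=0 FIRE
t=9: input=2 -> V=8
t=10: input=4 -> V=0 FIRE
t=11: input=2 -> V=8
t=12: input=2 -> V=14
t=13: input=4 -> V=0 FIRE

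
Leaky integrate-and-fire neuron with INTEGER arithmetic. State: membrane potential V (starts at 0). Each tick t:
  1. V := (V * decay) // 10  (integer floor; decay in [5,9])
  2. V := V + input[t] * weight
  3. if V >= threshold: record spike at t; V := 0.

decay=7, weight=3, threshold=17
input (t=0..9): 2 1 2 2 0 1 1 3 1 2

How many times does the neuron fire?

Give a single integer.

Answer: 0

Derivation:
t=0: input=2 -> V=6
t=1: input=1 -> V=7
t=2: input=2 -> V=10
t=3: input=2 -> V=13
t=4: input=0 -> V=9
t=5: input=1 -> V=9
t=6: input=1 -> V=9
t=7: input=3 -> V=15
t=8: input=1 -> V=13
t=9: input=2 -> V=15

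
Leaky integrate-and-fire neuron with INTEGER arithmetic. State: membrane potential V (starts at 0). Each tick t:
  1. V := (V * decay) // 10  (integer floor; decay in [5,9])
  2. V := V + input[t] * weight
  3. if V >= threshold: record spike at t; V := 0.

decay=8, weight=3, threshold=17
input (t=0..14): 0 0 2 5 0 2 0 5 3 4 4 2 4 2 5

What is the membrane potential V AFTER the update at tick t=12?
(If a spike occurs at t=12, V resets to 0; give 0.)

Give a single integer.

Answer: 0

Derivation:
t=0: input=0 -> V=0
t=1: input=0 -> V=0
t=2: input=2 -> V=6
t=3: input=5 -> V=0 FIRE
t=4: input=0 -> V=0
t=5: input=2 -> V=6
t=6: input=0 -> V=4
t=7: input=5 -> V=0 FIRE
t=8: input=3 -> V=9
t=9: input=4 -> V=0 FIRE
t=10: input=4 -> V=12
t=11: input=2 -> V=15
t=12: input=4 -> V=0 FIRE
t=13: input=2 -> V=6
t=14: input=5 -> V=0 FIRE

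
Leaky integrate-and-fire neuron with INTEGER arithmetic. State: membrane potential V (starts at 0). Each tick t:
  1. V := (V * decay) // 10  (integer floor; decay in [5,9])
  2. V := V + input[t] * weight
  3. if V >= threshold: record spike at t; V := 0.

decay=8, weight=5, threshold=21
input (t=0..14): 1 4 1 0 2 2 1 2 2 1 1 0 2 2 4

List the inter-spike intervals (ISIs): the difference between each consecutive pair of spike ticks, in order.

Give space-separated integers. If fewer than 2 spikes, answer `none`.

t=0: input=1 -> V=5
t=1: input=4 -> V=0 FIRE
t=2: input=1 -> V=5
t=3: input=0 -> V=4
t=4: input=2 -> V=13
t=5: input=2 -> V=20
t=6: input=1 -> V=0 FIRE
t=7: input=2 -> V=10
t=8: input=2 -> V=18
t=9: input=1 -> V=19
t=10: input=1 -> V=20
t=11: input=0 -> V=16
t=12: input=2 -> V=0 FIRE
t=13: input=2 -> V=10
t=14: input=4 -> V=0 FIRE

Answer: 5 6 2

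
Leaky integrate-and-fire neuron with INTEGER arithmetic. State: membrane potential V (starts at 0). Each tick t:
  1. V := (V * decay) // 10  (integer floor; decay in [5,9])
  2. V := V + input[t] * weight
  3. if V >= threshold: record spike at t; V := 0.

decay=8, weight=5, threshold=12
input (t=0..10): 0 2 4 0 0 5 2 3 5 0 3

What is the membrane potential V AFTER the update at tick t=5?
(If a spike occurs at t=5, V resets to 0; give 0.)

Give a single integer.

Answer: 0

Derivation:
t=0: input=0 -> V=0
t=1: input=2 -> V=10
t=2: input=4 -> V=0 FIRE
t=3: input=0 -> V=0
t=4: input=0 -> V=0
t=5: input=5 -> V=0 FIRE
t=6: input=2 -> V=10
t=7: input=3 -> V=0 FIRE
t=8: input=5 -> V=0 FIRE
t=9: input=0 -> V=0
t=10: input=3 -> V=0 FIRE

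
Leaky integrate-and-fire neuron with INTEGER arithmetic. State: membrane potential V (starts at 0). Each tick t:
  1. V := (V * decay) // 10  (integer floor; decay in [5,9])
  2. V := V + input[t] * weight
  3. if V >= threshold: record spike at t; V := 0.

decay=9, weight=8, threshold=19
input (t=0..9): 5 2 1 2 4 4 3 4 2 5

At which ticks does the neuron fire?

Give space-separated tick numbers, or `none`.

t=0: input=5 -> V=0 FIRE
t=1: input=2 -> V=16
t=2: input=1 -> V=0 FIRE
t=3: input=2 -> V=16
t=4: input=4 -> V=0 FIRE
t=5: input=4 -> V=0 FIRE
t=6: input=3 -> V=0 FIRE
t=7: input=4 -> V=0 FIRE
t=8: input=2 -> V=16
t=9: input=5 -> V=0 FIRE

Answer: 0 2 4 5 6 7 9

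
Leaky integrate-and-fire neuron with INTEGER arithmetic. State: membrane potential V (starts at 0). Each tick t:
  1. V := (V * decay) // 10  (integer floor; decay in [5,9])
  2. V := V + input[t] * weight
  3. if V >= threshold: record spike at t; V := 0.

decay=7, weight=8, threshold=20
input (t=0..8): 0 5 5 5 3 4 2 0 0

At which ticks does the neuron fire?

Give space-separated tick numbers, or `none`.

Answer: 1 2 3 4 5

Derivation:
t=0: input=0 -> V=0
t=1: input=5 -> V=0 FIRE
t=2: input=5 -> V=0 FIRE
t=3: input=5 -> V=0 FIRE
t=4: input=3 -> V=0 FIRE
t=5: input=4 -> V=0 FIRE
t=6: input=2 -> V=16
t=7: input=0 -> V=11
t=8: input=0 -> V=7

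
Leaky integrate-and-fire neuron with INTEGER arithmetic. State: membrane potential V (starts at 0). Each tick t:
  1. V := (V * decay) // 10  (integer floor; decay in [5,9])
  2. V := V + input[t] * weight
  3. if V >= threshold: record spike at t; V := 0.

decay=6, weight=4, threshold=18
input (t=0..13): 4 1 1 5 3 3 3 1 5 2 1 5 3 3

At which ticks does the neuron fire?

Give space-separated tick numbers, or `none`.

Answer: 3 5 8 11 13

Derivation:
t=0: input=4 -> V=16
t=1: input=1 -> V=13
t=2: input=1 -> V=11
t=3: input=5 -> V=0 FIRE
t=4: input=3 -> V=12
t=5: input=3 -> V=0 FIRE
t=6: input=3 -> V=12
t=7: input=1 -> V=11
t=8: input=5 -> V=0 FIRE
t=9: input=2 -> V=8
t=10: input=1 -> V=8
t=11: input=5 -> V=0 FIRE
t=12: input=3 -> V=12
t=13: input=3 -> V=0 FIRE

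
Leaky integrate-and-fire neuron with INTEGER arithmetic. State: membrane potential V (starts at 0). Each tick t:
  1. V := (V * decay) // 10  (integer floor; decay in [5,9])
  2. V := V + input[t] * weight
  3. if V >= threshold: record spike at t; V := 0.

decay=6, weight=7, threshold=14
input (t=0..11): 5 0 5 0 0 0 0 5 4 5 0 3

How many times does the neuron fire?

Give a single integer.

t=0: input=5 -> V=0 FIRE
t=1: input=0 -> V=0
t=2: input=5 -> V=0 FIRE
t=3: input=0 -> V=0
t=4: input=0 -> V=0
t=5: input=0 -> V=0
t=6: input=0 -> V=0
t=7: input=5 -> V=0 FIRE
t=8: input=4 -> V=0 FIRE
t=9: input=5 -> V=0 FIRE
t=10: input=0 -> V=0
t=11: input=3 -> V=0 FIRE

Answer: 6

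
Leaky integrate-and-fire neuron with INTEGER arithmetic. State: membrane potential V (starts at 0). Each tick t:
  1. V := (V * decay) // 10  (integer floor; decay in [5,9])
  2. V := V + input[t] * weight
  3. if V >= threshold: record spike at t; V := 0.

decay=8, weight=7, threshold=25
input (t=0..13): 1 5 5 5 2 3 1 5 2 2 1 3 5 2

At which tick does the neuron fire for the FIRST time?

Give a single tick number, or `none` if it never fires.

Answer: 1

Derivation:
t=0: input=1 -> V=7
t=1: input=5 -> V=0 FIRE
t=2: input=5 -> V=0 FIRE
t=3: input=5 -> V=0 FIRE
t=4: input=2 -> V=14
t=5: input=3 -> V=0 FIRE
t=6: input=1 -> V=7
t=7: input=5 -> V=0 FIRE
t=8: input=2 -> V=14
t=9: input=2 -> V=0 FIRE
t=10: input=1 -> V=7
t=11: input=3 -> V=0 FIRE
t=12: input=5 -> V=0 FIRE
t=13: input=2 -> V=14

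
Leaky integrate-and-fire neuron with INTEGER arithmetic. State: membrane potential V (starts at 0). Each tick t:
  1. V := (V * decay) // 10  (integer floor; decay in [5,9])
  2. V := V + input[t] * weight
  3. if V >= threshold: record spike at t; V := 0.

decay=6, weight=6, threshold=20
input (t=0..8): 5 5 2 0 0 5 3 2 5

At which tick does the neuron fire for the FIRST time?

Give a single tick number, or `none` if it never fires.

t=0: input=5 -> V=0 FIRE
t=1: input=5 -> V=0 FIRE
t=2: input=2 -> V=12
t=3: input=0 -> V=7
t=4: input=0 -> V=4
t=5: input=5 -> V=0 FIRE
t=6: input=3 -> V=18
t=7: input=2 -> V=0 FIRE
t=8: input=5 -> V=0 FIRE

Answer: 0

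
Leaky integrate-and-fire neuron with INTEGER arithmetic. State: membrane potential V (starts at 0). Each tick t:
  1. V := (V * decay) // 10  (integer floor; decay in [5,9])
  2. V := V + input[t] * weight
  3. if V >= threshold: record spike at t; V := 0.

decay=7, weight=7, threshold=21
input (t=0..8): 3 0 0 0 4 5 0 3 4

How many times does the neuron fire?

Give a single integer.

Answer: 5

Derivation:
t=0: input=3 -> V=0 FIRE
t=1: input=0 -> V=0
t=2: input=0 -> V=0
t=3: input=0 -> V=0
t=4: input=4 -> V=0 FIRE
t=5: input=5 -> V=0 FIRE
t=6: input=0 -> V=0
t=7: input=3 -> V=0 FIRE
t=8: input=4 -> V=0 FIRE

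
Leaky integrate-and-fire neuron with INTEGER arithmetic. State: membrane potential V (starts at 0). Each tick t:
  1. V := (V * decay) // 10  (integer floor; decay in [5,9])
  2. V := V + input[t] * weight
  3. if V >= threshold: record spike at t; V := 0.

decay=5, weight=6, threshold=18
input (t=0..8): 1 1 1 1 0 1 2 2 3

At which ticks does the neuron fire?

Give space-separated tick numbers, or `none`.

t=0: input=1 -> V=6
t=1: input=1 -> V=9
t=2: input=1 -> V=10
t=3: input=1 -> V=11
t=4: input=0 -> V=5
t=5: input=1 -> V=8
t=6: input=2 -> V=16
t=7: input=2 -> V=0 FIRE
t=8: input=3 -> V=0 FIRE

Answer: 7 8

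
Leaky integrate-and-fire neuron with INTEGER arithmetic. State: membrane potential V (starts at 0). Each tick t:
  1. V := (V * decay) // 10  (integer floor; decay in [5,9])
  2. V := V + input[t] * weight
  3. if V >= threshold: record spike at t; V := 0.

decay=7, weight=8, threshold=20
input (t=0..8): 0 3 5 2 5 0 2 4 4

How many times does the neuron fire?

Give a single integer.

Answer: 5

Derivation:
t=0: input=0 -> V=0
t=1: input=3 -> V=0 FIRE
t=2: input=5 -> V=0 FIRE
t=3: input=2 -> V=16
t=4: input=5 -> V=0 FIRE
t=5: input=0 -> V=0
t=6: input=2 -> V=16
t=7: input=4 -> V=0 FIRE
t=8: input=4 -> V=0 FIRE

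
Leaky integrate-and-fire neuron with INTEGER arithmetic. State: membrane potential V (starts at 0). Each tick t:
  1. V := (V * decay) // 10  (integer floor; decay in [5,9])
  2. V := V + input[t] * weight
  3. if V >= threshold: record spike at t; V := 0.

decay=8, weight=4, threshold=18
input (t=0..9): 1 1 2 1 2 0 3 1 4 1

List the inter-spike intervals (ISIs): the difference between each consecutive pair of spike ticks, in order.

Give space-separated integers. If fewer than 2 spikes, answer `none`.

Answer: 4

Derivation:
t=0: input=1 -> V=4
t=1: input=1 -> V=7
t=2: input=2 -> V=13
t=3: input=1 -> V=14
t=4: input=2 -> V=0 FIRE
t=5: input=0 -> V=0
t=6: input=3 -> V=12
t=7: input=1 -> V=13
t=8: input=4 -> V=0 FIRE
t=9: input=1 -> V=4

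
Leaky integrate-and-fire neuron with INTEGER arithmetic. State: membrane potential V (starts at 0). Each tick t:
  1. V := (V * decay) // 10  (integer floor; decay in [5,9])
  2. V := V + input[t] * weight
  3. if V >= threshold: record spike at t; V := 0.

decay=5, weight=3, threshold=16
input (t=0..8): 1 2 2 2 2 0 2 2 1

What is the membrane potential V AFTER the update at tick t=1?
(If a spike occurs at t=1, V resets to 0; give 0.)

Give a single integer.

t=0: input=1 -> V=3
t=1: input=2 -> V=7
t=2: input=2 -> V=9
t=3: input=2 -> V=10
t=4: input=2 -> V=11
t=5: input=0 -> V=5
t=6: input=2 -> V=8
t=7: input=2 -> V=10
t=8: input=1 -> V=8

Answer: 7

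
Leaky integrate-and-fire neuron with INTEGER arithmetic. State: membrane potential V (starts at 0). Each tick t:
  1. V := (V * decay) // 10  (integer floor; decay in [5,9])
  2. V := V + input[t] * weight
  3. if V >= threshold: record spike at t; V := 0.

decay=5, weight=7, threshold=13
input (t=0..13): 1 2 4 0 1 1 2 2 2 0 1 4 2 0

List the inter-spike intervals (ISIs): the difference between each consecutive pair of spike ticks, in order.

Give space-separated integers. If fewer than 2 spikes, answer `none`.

t=0: input=1 -> V=7
t=1: input=2 -> V=0 FIRE
t=2: input=4 -> V=0 FIRE
t=3: input=0 -> V=0
t=4: input=1 -> V=7
t=5: input=1 -> V=10
t=6: input=2 -> V=0 FIRE
t=7: input=2 -> V=0 FIRE
t=8: input=2 -> V=0 FIRE
t=9: input=0 -> V=0
t=10: input=1 -> V=7
t=11: input=4 -> V=0 FIRE
t=12: input=2 -> V=0 FIRE
t=13: input=0 -> V=0

Answer: 1 4 1 1 3 1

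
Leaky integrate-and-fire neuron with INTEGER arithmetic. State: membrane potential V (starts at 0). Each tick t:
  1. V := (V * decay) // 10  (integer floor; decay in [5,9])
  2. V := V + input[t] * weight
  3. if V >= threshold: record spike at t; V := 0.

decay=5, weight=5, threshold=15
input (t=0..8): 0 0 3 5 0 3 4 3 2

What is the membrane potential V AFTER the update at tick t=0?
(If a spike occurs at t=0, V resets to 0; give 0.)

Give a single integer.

t=0: input=0 -> V=0
t=1: input=0 -> V=0
t=2: input=3 -> V=0 FIRE
t=3: input=5 -> V=0 FIRE
t=4: input=0 -> V=0
t=5: input=3 -> V=0 FIRE
t=6: input=4 -> V=0 FIRE
t=7: input=3 -> V=0 FIRE
t=8: input=2 -> V=10

Answer: 0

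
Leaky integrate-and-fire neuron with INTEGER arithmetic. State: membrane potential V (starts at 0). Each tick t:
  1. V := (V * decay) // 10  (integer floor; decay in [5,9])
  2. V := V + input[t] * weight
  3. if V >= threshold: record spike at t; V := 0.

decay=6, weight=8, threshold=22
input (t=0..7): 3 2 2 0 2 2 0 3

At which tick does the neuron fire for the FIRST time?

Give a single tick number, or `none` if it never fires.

t=0: input=3 -> V=0 FIRE
t=1: input=2 -> V=16
t=2: input=2 -> V=0 FIRE
t=3: input=0 -> V=0
t=4: input=2 -> V=16
t=5: input=2 -> V=0 FIRE
t=6: input=0 -> V=0
t=7: input=3 -> V=0 FIRE

Answer: 0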